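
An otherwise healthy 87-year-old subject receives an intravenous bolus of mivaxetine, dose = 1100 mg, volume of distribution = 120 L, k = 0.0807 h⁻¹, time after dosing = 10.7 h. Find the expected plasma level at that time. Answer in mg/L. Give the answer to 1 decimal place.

C₀ = Dose / Vd = 1100 / 120 = 9.167 mg/L
C = C₀ · e^(−k·t) = 9.167 × e^(−0.08070 × 10.7)
  = 9.167 × 0.4217 = 3.866 mg/L

3.9 mg/L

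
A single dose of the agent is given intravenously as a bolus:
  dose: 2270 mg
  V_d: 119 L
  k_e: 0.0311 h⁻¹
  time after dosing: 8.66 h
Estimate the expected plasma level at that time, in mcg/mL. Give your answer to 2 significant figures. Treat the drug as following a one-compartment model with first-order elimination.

15 mcg/mL

C₀ = Dose / Vd = 2270 / 119 = 19.08 mg/L
C = C₀ · e^(−k·t) = 19.08 × e^(−0.03110 × 8.66)
  = 19.08 × 0.7639 = 14.58 mg/L
(14.58 mg/L = 14.58 mcg/mL)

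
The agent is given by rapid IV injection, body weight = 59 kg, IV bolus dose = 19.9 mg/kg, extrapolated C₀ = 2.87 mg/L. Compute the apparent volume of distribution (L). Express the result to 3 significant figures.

Dose = 19.9 × 59 = 1174 mg
Vd = Dose / C₀ = 1174 / 2.87 = 409.1 L

409 L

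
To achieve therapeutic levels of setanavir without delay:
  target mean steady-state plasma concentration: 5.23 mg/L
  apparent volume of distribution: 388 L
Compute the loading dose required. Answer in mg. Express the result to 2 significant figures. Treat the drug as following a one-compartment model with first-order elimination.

2000 mg

LD = Css × Vd = 5.23 × 388 = 2029 mg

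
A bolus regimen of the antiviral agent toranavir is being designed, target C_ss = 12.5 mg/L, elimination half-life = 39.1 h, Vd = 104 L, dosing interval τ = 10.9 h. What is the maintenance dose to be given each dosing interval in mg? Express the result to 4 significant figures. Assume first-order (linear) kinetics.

251.2 mg

k = ln2 / t½ = 0.693147 / 39.1 = 0.01773 h⁻¹
CL = k × Vd = 0.01773 × 104 = 1.844 L/h
At steady state, Dose/τ = Css × CL.
Dose = Css × CL × τ = 12.5 × 1.844 × 10.9 = 251.2 mg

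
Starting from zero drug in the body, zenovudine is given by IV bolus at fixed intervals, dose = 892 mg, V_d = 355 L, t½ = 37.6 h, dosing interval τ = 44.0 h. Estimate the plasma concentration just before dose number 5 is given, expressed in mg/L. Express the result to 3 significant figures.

C₀ per dose = Dose / Vd = 892 / 355 = 2.513 mg/L
k = ln2 / t½ = 0.693147 / 37.6 = 0.01843 h⁻¹
Fraction remaining after one interval: r = e^(−kτ) = e^(−0.01843 × 44.0) = 0.4444
Before dose 5, 4 doses have been given (aged 1τ, 2τ, 3τ, 4τ).
C_trough = C₀ × (r + r² + … + r^4) = C₀ × r(1−r^4)/(1−r)
        = 2.513 × 0.4444 × (1 − 0.03900) / (1 − 0.4444) = 1.932 mg/L

1.93 mg/L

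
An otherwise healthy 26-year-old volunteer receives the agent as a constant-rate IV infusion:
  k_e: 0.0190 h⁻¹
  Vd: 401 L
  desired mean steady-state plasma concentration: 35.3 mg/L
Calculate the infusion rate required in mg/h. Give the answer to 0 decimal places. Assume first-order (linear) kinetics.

CL = k × Vd = 0.01900 × 401 = 7.619 L/h
At steady state, infusion rate R₀ = Css × CL = 35.3 × 7.619 = 269.0 mg/h

269 mg/h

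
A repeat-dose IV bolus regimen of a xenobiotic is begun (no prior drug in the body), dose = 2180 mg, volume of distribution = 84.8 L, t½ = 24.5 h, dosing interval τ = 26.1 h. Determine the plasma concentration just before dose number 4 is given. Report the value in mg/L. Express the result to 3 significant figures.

21.0 mg/L

C₀ per dose = Dose / Vd = 2180 / 84.8 = 25.71 mg/L
k = ln2 / t½ = 0.693147 / 24.5 = 0.02829 h⁻¹
Fraction remaining after one interval: r = e^(−kτ) = e^(−0.02829 × 26.1) = 0.4779
Before dose 4, 3 doses have been given (aged 1τ, 2τ, 3τ).
C_trough = C₀ × (r + r² + … + r^3) = C₀ × r(1−r^3)/(1−r)
        = 25.71 × 0.4779 × (1 − 0.1091) / (1 − 0.4779) = 20.97 mg/L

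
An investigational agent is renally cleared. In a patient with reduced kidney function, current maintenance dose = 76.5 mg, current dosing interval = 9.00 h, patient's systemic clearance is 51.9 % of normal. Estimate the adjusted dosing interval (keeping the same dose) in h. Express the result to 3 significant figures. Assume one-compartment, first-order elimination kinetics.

17.3 h

To keep the same average steady-state level, dosing rate must scale with clearance.
CL ratio = 51.9 / 100 = 0.5190
New interval (same dose) = 9.00 / 0.5190 = 17.34 h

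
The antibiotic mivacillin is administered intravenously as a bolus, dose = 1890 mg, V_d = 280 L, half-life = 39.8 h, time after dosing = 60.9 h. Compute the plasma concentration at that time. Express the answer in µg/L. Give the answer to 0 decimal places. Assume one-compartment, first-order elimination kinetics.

C₀ = Dose / Vd = 1890 / 280 = 6.750 mg/L
k = ln2 / t½ = 0.693147 / 39.8 = 0.01742 h⁻¹
C = C₀ · e^(−k·t) = 6.750 × e^(−0.01742 × 60.9)
  = 6.750 × 0.3462 = 2.337 mg/L
Convert: 2.337 mg/L × 1000 = 2337 µg/L

2337 µg/L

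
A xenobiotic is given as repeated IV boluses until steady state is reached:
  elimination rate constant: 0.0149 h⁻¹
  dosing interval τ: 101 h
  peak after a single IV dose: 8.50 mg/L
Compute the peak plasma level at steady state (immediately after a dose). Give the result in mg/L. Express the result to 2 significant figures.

11 mg/L

e^(−kτ) = e^(−0.01490 × 101) = 0.2220
Accumulation ratio R = 1 / (1 − e^(−kτ)) = 1 / (1 − 0.2220) = 1.285
Steady-state peak = C₀ × R = 8.50 × 1.285 = 10.92 mg/L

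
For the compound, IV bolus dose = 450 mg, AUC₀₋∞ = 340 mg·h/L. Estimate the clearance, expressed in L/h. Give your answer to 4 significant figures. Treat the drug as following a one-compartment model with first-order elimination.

1.324 L/h

CL = Dose / AUC = 450 / 340 = 1.324 L/h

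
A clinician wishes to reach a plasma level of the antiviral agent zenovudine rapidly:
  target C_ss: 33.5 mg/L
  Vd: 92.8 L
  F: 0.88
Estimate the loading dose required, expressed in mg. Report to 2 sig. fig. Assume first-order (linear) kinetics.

LD = Css × Vd / F = 33.5 × 92.8 / 0.88 = 3533 mg

3500 mg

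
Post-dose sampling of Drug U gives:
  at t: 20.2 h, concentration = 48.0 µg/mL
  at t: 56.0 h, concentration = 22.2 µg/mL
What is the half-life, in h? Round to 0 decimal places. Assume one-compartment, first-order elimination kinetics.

k = ln(C₁/C₂) / (t₂ − t₁) = ln(48.0/22.2) / (56.0 − 20.2)
  = 0.7711 / 35.80 = 0.02154 h⁻¹
t½ = ln2 / k = 0.693147 / 0.02154 = 32.18 h

32 h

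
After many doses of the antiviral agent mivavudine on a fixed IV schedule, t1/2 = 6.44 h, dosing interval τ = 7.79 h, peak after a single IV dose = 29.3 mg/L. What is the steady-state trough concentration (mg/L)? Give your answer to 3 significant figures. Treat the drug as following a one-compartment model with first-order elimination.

22.3 mg/L

k = ln2 / t½ = 0.693147 / 6.44 = 0.1076 h⁻¹
e^(−kτ) = e^(−0.1076 × 7.79) = 0.4325
Accumulation ratio R = 1 / (1 − e^(−kτ)) = 1 / (1 − 0.4325) = 1.762
Steady-state trough = C₀ × R × e^(−kτ) = 29.3 × 1.762 × 0.4325 = 22.33 mg/L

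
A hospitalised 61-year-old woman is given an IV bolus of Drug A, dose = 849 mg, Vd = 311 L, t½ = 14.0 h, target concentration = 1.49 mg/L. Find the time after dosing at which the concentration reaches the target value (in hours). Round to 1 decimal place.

C₀ = Dose / Vd = 849.0 / 311 = 2.730 mg/L
k = ln2 / t½ = 0.693147 / 14.0 = 0.04951 h⁻¹
t = ln(C₀ / C) / k = ln(2.730 / 1.49) / 0.04951
  = ln(1.832) / 0.04951 = 0.6054 / 0.04951 = 12.23 h

12.2 h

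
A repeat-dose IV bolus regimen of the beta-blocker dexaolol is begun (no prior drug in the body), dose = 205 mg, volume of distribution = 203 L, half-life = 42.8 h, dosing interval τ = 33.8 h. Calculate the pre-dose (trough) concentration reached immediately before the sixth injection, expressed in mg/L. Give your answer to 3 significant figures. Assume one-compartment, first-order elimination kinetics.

1.30 mg/L

C₀ per dose = Dose / Vd = 205 / 203 = 1.010 mg/L
k = ln2 / t½ = 0.693147 / 42.8 = 0.01620 h⁻¹
Fraction remaining after one interval: r = e^(−kτ) = e^(−0.01620 × 33.8) = 0.5784
Before dose 6, 5 doses have been given (aged 1τ, 2τ, 3τ, 4τ, 5τ).
C_trough = C₀ × (r + r² + … + r^5) = C₀ × r(1−r^5)/(1−r)
        = 1.010 × 0.5784 × (1 − 0.06474) / (1 − 0.5784) = 1.296 mg/L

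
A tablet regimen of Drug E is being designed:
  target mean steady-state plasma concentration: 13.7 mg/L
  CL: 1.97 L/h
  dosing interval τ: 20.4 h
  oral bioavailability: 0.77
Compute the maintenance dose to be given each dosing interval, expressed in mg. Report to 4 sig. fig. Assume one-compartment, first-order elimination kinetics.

715.0 mg

At steady state, F × (Dose/τ) = Css × CL.
Dose = Css × CL × τ / F = 13.7 × 1.970 × 20.4 / 0.77 = 715.0 mg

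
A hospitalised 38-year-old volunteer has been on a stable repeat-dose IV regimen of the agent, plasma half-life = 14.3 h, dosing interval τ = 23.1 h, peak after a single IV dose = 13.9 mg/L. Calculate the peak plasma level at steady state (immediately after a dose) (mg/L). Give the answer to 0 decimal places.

21 mg/L

k = ln2 / t½ = 0.693147 / 14.3 = 0.04847 h⁻¹
e^(−kτ) = e^(−0.04847 × 23.1) = 0.3264
Accumulation ratio R = 1 / (1 − e^(−kτ)) = 1 / (1 − 0.3264) = 1.485
Steady-state peak = C₀ × R = 13.9 × 1.485 = 20.64 mg/L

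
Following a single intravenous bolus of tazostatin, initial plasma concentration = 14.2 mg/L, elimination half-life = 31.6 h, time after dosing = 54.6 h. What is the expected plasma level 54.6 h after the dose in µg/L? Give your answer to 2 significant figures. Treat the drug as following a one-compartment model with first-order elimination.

k = ln2 / t½ = 0.693147 / 31.6 = 0.02194 h⁻¹
C = C₀ · e^(−k·t) = 14.20 × e^(−0.02194 × 54.6)
  = 14.20 × 0.3018 = 4.286 mg/L
Convert: 4.286 mg/L × 1000 = 4286 µg/L

4300 µg/L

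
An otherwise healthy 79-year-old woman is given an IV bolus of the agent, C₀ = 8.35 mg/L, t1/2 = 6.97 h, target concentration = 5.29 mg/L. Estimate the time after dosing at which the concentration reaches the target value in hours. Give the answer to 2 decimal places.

4.59 h

k = ln2 / t½ = 0.693147 / 6.97 = 0.09945 h⁻¹
t = ln(C₀ / C) / k = ln(8.350 / 5.29) / 0.09945
  = ln(1.578) / 0.09945 = 0.4562 / 0.09945 = 4.587 h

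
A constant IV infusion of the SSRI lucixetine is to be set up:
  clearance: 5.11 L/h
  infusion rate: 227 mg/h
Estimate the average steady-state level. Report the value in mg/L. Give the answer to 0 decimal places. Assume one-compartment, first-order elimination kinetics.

At steady state Css = R₀ / CL = 227 / 5.110 = 44.42 mg/L

44 mg/L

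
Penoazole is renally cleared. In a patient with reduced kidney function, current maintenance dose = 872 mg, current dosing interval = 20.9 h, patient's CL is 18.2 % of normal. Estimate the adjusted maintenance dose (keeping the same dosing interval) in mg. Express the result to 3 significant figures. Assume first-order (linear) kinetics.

To keep the same average steady-state level, dosing rate must scale with clearance.
CL ratio = 18.2 / 100 = 0.1820
New dose (same interval) = 872 × 0.1820 = 158.7 mg

159 mg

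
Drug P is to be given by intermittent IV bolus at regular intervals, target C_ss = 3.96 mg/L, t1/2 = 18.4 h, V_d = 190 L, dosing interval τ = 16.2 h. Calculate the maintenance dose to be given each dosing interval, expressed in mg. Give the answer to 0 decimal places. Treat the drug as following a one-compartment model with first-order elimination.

459 mg

k = ln2 / t½ = 0.693147 / 18.4 = 0.03767 h⁻¹
CL = k × Vd = 0.03767 × 190 = 7.157 L/h
At steady state, Dose/τ = Css × CL.
Dose = Css × CL × τ = 3.96 × 7.157 × 16.2 = 459.1 mg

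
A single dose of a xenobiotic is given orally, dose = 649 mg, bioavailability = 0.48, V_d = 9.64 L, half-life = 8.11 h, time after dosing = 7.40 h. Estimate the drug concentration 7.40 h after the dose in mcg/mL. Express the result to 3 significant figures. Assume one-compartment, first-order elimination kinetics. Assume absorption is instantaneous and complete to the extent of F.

17.2 mcg/mL

Amount reaching circulation = F × Dose = 0.48 × 649.0 = 311.5 mg
C₀ = F·Dose / Vd = 311.5 / 9.64 = 32.31 mg/L
k = ln2 / t½ = 0.693147 / 8.11 = 0.08547 h⁻¹
C = C₀ · e^(−k·t) = 32.31 × e^(−0.08547 × 7.40)
  = 32.31 × 0.5313 = 17.17 mg/L
(17.17 mg/L = 17.17 mcg/mL)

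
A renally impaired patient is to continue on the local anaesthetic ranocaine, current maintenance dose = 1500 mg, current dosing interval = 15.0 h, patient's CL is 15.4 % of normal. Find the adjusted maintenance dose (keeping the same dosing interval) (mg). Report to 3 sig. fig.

To keep the same average steady-state level, dosing rate must scale with clearance.
CL ratio = 15.4 / 100 = 0.1540
New dose (same interval) = 1500 × 0.1540 = 231.0 mg

231 mg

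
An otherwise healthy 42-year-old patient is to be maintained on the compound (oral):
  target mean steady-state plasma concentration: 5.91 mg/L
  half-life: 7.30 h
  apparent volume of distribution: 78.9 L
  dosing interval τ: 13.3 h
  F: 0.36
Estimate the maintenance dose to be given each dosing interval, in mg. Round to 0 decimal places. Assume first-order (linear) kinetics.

1636 mg

k = ln2 / t½ = 0.693147 / 7.30 = 0.09495 h⁻¹
CL = k × Vd = 0.09495 × 78.9 = 7.492 L/h
At steady state, F × (Dose/τ) = Css × CL.
Dose = Css × CL × τ / F = 5.91 × 7.492 × 13.3 / 0.36 = 1636 mg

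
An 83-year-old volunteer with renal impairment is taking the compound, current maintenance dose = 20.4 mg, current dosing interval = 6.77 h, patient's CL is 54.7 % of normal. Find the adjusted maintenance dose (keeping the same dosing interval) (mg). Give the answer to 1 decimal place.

To keep the same average steady-state level, dosing rate must scale with clearance.
CL ratio = 54.7 / 100 = 0.5470
New dose (same interval) = 20.4 × 0.5470 = 11.16 mg

11.2 mg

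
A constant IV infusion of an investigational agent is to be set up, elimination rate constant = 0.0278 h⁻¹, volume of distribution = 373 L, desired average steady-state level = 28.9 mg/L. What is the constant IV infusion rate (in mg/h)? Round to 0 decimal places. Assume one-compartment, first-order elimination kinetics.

CL = k × Vd = 0.02780 × 373 = 10.37 L/h
At steady state, infusion rate R₀ = Css × CL = 28.9 × 10.37 = 299.7 mg/h

300 mg/h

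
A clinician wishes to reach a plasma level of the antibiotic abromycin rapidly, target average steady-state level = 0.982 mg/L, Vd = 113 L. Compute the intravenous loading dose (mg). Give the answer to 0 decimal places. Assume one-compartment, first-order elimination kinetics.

111 mg

LD = Css × Vd = 0.982 × 113 = 111.0 mg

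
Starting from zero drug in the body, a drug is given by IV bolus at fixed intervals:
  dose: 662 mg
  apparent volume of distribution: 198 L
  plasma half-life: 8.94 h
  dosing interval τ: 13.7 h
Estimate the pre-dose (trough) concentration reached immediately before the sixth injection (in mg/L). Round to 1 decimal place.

C₀ per dose = Dose / Vd = 662 / 198 = 3.343 mg/L
k = ln2 / t½ = 0.693147 / 8.94 = 0.07753 h⁻¹
Fraction remaining after one interval: r = e^(−kτ) = e^(−0.07753 × 13.7) = 0.3457
Before dose 6, 5 doses have been given (aged 1τ, 2τ, 3τ, 4τ, 5τ).
C_trough = C₀ × (r + r² + … + r^5) = C₀ × r(1−r^5)/(1−r)
        = 3.343 × 0.3457 × (1 − 0.004937) / (1 − 0.3457) = 1.758 mg/L

1.8 mg/L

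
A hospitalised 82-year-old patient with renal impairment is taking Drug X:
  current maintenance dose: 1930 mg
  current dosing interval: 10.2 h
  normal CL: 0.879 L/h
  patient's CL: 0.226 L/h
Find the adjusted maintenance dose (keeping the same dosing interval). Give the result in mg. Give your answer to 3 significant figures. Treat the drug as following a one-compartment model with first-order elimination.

To keep the same average steady-state level, dosing rate must scale with clearance.
CL ratio = 0.226 / 0.879 = 0.2571
New dose (same interval) = 1930 × 0.2571 = 496.2 mg

496 mg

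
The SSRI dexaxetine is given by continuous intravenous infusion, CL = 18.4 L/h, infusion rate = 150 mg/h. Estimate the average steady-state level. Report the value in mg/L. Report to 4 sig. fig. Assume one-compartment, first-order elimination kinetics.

8.152 mg/L

At steady state Css = R₀ / CL = 150 / 18.40 = 8.152 mg/L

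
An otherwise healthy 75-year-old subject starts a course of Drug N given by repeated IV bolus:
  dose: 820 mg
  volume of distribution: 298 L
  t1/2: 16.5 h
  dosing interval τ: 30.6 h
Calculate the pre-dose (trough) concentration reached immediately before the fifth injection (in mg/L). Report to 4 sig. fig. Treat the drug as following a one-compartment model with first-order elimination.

1.046 mg/L

C₀ per dose = Dose / Vd = 820 / 298 = 2.752 mg/L
k = ln2 / t½ = 0.693147 / 16.5 = 0.04201 h⁻¹
Fraction remaining after one interval: r = e^(−kτ) = e^(−0.04201 × 30.6) = 0.2765
Before dose 5, 4 doses have been given (aged 1τ, 2τ, 3τ, 4τ).
C_trough = C₀ × (r + r² + … + r^4) = C₀ × r(1−r^4)/(1−r)
        = 2.752 × 0.2765 × (1 − 0.005845) / (1 − 0.2765) = 1.046 mg/L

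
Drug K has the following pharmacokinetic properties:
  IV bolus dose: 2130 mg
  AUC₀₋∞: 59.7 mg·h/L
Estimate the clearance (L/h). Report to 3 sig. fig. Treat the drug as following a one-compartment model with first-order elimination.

CL = Dose / AUC = 2130 / 59.7 = 35.68 L/h

35.7 L/h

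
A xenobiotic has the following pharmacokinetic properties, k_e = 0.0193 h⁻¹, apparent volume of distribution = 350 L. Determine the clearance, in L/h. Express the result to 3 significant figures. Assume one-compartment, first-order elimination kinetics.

6.76 L/h

CL = k × Vd = 0.0193 × 350 = 6.755 L/h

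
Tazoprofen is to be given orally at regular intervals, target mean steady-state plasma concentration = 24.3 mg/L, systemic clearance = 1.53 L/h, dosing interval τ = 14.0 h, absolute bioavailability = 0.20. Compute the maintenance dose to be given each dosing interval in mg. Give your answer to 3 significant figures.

2600 mg

At steady state, F × (Dose/τ) = Css × CL.
Dose = Css × CL × τ / F = 24.3 × 1.530 × 14.0 / 0.20 = 2603 mg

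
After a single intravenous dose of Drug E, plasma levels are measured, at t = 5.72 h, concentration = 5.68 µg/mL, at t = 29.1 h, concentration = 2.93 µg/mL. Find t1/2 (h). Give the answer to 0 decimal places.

24 h

k = ln(C₁/C₂) / (t₂ − t₁) = ln(5.68/2.93) / (29.1 − 5.72)
  = 0.6619 / 23.38 = 0.02831 h⁻¹
t½ = ln2 / k = 0.693147 / 0.02831 = 24.48 h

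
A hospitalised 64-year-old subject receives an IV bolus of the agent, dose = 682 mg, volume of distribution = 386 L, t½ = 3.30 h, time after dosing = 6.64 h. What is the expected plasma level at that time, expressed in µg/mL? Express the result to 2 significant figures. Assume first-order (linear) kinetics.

C₀ = Dose / Vd = 682.0 / 386 = 1.767 mg/L
k = ln2 / t½ = 0.693147 / 3.30 = 0.2100 h⁻¹
C = C₀ · e^(−k·t) = 1.767 × e^(−0.2100 × 6.64)
  = 1.767 × 0.2480 = 0.4382 mg/L
(0.4382 mg/L = 0.4382 µg/mL)

0.44 µg/mL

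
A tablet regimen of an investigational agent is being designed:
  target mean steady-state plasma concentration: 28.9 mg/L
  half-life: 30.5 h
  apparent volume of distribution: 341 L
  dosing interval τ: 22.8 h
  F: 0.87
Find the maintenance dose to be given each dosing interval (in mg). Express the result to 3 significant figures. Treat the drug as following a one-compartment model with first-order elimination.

k = ln2 / t½ = 0.693147 / 30.5 = 0.02273 h⁻¹
CL = k × Vd = 0.02273 × 341 = 7.751 L/h
At steady state, F × (Dose/τ) = Css × CL.
Dose = Css × CL × τ / F = 28.9 × 7.751 × 22.8 / 0.87 = 5870 mg

5870 mg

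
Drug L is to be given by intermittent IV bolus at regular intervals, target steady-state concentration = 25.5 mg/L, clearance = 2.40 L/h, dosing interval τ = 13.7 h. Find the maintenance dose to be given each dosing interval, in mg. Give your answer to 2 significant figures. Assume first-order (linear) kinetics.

At steady state, Dose/τ = Css × CL.
Dose = Css × CL × τ = 25.5 × 2.400 × 13.7 = 838.4 mg

840 mg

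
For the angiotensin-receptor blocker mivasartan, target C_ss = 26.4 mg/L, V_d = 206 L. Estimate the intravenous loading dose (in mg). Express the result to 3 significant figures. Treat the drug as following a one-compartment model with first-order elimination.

LD = Css × Vd = 26.4 × 206 = 5438 mg

5440 mg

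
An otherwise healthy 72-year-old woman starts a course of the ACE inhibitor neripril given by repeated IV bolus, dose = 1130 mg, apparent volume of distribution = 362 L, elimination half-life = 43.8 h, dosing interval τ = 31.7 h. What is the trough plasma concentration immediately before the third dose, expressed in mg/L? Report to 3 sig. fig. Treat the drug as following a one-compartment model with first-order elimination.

3.03 mg/L

C₀ per dose = Dose / Vd = 1130 / 362 = 3.122 mg/L
k = ln2 / t½ = 0.693147 / 43.8 = 0.01583 h⁻¹
Fraction remaining after one interval: r = e^(−kτ) = e^(−0.01583 × 31.7) = 0.6054
Before dose 3, 2 doses have been given (aged 1τ, 2τ).
C_trough = C₀ × (r + r²) = 3.122 × (0.6054 + 0.3665) = 3.034 mg/L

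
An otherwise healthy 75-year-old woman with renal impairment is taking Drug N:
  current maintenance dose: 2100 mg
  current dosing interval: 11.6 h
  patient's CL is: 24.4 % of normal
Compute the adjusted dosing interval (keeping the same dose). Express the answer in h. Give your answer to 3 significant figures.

47.5 h

To keep the same average steady-state level, dosing rate must scale with clearance.
CL ratio = 24.4 / 100 = 0.2440
New interval (same dose) = 11.6 / 0.2440 = 47.54 h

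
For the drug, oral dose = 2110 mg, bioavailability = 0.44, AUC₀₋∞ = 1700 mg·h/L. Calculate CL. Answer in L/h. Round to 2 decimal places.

0.55 L/h

CL = F·Dose / AUC = 0.44 × 2110 / 1700 = 0.5461 L/h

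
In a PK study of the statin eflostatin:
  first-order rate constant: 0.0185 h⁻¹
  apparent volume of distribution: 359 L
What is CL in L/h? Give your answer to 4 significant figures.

CL = k × Vd = 0.0185 × 359 = 6.642 L/h

6.642 L/h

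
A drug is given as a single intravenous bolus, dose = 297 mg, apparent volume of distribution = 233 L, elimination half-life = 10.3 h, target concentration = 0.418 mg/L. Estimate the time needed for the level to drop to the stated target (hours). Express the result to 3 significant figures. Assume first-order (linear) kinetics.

16.6 h

C₀ = Dose / Vd = 297.0 / 233 = 1.275 mg/L
k = ln2 / t½ = 0.693147 / 10.3 = 0.06730 h⁻¹
t = ln(C₀ / C) / k = ln(1.275 / 0.418) / 0.06730
  = ln(3.050) / 0.06730 = 1.115 / 0.06730 = 16.57 h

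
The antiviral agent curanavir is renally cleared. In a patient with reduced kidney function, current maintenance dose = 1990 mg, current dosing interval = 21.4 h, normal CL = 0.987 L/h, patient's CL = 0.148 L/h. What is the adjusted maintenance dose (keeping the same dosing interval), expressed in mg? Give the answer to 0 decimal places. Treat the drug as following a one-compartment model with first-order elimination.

298 mg

To keep the same average steady-state level, dosing rate must scale with clearance.
CL ratio = 0.148 / 0.987 = 0.1499
New dose (same interval) = 1990 × 0.1499 = 298.3 mg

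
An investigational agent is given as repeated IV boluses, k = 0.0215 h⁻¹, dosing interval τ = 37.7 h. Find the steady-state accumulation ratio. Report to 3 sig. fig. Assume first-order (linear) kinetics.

e^(−kτ) = e^(−0.02150 × 37.7) = 0.4446
Accumulation ratio R = 1 / (1 − e^(−kτ)) = 1 / (1 − 0.4446) = 1.801

1.80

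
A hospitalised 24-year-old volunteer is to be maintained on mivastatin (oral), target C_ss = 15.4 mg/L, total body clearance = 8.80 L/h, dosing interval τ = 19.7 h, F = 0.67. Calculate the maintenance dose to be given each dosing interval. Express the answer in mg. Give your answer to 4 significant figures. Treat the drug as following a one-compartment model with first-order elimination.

At steady state, F × (Dose/τ) = Css × CL.
Dose = Css × CL × τ / F = 15.4 × 8.800 × 19.7 / 0.67 = 3985 mg

3985 mg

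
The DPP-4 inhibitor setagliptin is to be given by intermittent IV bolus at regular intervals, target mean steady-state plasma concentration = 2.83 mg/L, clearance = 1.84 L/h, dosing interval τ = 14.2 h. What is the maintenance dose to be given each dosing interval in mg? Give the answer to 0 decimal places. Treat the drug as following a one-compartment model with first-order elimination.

At steady state, Dose/τ = Css × CL.
Dose = Css × CL × τ = 2.83 × 1.840 × 14.2 = 73.94 mg

74 mg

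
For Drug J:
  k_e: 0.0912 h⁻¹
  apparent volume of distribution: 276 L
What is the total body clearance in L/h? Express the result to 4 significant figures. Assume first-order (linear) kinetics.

25.17 L/h

CL = k × Vd = 0.0912 × 276 = 25.17 L/h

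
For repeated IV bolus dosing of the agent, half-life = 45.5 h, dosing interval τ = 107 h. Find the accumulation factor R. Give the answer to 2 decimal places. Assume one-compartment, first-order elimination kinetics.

k = ln2 / t½ = 0.693147 / 45.5 = 0.01523 h⁻¹
e^(−kτ) = e^(−0.01523 × 107) = 0.1960
Accumulation ratio R = 1 / (1 − e^(−kτ)) = 1 / (1 − 0.1960) = 1.244

1.24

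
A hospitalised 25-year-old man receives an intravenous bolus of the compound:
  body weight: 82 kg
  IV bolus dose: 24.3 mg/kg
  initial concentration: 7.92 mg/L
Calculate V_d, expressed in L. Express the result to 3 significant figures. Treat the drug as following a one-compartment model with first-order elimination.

Dose = 24.3 × 82 = 1993 mg
Vd = Dose / C₀ = 1993 / 7.92 = 251.6 L

252 L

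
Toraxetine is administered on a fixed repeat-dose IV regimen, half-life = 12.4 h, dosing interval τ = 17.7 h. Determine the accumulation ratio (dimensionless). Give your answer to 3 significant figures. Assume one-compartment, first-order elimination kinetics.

1.59

k = ln2 / t½ = 0.693147 / 12.4 = 0.05590 h⁻¹
e^(−kτ) = e^(−0.05590 × 17.7) = 0.3718
Accumulation ratio R = 1 / (1 − e^(−kτ)) = 1 / (1 − 0.3718) = 1.592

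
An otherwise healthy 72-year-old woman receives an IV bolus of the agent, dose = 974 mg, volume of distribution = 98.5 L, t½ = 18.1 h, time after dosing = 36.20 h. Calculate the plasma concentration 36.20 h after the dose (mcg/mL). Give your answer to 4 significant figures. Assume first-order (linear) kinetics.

C₀ = Dose / Vd = 974.0 / 98.5 = 9.888 mg/L
k = ln2 / t½ = 0.693147 / 18.1 = 0.03830 h⁻¹
t / t½ = 36.20 / 18.1 = 2 half-lives
C = C₀ × (1/2)^2 = 9.888 × 0.2500 = 2.472 mg/L
(2.472 mg/L = 2.472 mcg/mL)

2.472 mcg/mL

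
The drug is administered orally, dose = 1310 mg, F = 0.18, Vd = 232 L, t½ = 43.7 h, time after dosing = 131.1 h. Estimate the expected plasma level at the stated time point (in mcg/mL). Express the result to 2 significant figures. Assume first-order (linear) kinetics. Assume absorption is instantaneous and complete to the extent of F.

Amount reaching circulation = F × Dose = 0.18 × 1310 = 235.8 mg
C₀ = F·Dose / Vd = 235.8 / 232 = 1.016 mg/L
k = ln2 / t½ = 0.693147 / 43.7 = 0.01586 h⁻¹
t / t½ = 131.1 / 43.7 = 3 half-lives
C = C₀ × (1/2)^3 = 1.016 × 0.1250 = 0.1270 mg/L
(0.1270 mg/L = 0.1270 mcg/mL)

0.13 mcg/mL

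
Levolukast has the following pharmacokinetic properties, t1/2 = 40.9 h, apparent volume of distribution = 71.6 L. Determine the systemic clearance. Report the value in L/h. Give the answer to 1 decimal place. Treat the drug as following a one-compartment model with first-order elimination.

1.2 L/h

k = ln2 / t½ = 0.693147 / 40.9 = 0.01695 h⁻¹
CL = k × Vd = 0.01695 × 71.6 = 1.214 L/h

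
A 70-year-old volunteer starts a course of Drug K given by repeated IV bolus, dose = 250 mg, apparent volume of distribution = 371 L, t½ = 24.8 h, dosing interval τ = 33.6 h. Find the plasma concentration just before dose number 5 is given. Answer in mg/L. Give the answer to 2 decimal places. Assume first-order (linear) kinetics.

C₀ per dose = Dose / Vd = 250 / 371 = 0.6739 mg/L
k = ln2 / t½ = 0.693147 / 24.8 = 0.02795 h⁻¹
Fraction remaining after one interval: r = e^(−kτ) = e^(−0.02795 × 33.6) = 0.3910
Before dose 5, 4 doses have been given (aged 1τ, 2τ, 3τ, 4τ).
C_trough = C₀ × (r + r² + … + r^4) = C₀ × r(1−r^4)/(1−r)
        = 0.6739 × 0.3910 × (1 − 0.02337) / (1 − 0.3910) = 0.4226 mg/L

0.42 mg/L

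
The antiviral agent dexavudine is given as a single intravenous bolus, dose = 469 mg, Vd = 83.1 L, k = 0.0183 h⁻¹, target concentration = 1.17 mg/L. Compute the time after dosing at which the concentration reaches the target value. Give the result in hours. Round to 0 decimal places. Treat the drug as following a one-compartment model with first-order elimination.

C₀ = Dose / Vd = 469.0 / 83.1 = 5.644 mg/L
t = ln(C₀ / C) / k = ln(5.644 / 1.17) / 0.01830
  = ln(4.824) / 0.01830 = 1.574 / 0.01830 = 86.01 h

86 h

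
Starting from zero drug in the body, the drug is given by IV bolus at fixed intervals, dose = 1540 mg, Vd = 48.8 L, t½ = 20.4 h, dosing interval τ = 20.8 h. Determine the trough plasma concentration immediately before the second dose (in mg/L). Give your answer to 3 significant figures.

15.6 mg/L

C₀ per dose = Dose / Vd = 1540 / 48.8 = 31.56 mg/L
k = ln2 / t½ = 0.693147 / 20.4 = 0.03398 h⁻¹
Fraction remaining after one interval: r = e^(−kτ) = e^(−0.03398 × 20.8) = 0.4932
Before dose 2, 1 dose has been given (aged 1τ).
C_trough = C₀ × r = 31.56 × 0.4932 = 15.57 mg/L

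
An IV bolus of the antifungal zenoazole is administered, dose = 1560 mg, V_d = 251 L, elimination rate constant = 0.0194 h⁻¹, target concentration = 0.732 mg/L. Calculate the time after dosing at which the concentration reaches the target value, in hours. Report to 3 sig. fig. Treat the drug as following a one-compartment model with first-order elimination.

C₀ = Dose / Vd = 1560 / 251 = 6.215 mg/L
t = ln(C₀ / C) / k = ln(6.215 / 0.732) / 0.01940
  = ln(8.490) / 0.01940 = 2.139 / 0.01940 = 110.3 h

110 h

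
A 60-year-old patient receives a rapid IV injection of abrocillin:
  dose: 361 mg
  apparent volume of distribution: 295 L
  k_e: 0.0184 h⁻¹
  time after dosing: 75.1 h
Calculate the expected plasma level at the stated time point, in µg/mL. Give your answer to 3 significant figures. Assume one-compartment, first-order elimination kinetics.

0.307 µg/mL

C₀ = Dose / Vd = 361.0 / 295 = 1.224 mg/L
C = C₀ · e^(−k·t) = 1.224 × e^(−0.01840 × 75.1)
  = 1.224 × 0.2511 = 0.3073 mg/L
(0.3073 mg/L = 0.3073 µg/mL)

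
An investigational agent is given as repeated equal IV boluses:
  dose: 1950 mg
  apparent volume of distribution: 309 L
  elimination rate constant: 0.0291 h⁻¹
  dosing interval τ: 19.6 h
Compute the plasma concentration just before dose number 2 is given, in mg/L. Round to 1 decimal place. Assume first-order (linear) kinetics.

3.6 mg/L

C₀ per dose = Dose / Vd = 1950 / 309 = 6.311 mg/L
Fraction remaining after one interval: r = e^(−kτ) = e^(−0.02910 × 19.6) = 0.5653
Before dose 2, 1 dose has been given (aged 1τ).
C_trough = C₀ × r = 6.311 × 0.5653 = 3.568 mg/L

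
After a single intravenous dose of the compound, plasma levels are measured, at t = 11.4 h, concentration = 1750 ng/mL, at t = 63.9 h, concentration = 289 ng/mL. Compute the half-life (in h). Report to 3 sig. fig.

k = ln(C₁/C₂) / (t₂ − t₁) = ln(1750/289) / (63.9 − 11.4)
  = 1.801 / 52.50 = 0.03430 h⁻¹
t½ = ln2 / k = 0.693147 / 0.03430 = 20.21 h

20.2 h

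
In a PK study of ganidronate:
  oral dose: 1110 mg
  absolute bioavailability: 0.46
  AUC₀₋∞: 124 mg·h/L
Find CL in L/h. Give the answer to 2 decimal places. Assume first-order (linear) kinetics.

CL = F·Dose / AUC = 0.46 × 1110 / 124 = 4.118 L/h

4.12 L/h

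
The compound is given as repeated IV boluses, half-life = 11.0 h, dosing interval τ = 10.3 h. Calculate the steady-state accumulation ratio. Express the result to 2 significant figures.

2.1

k = ln2 / t½ = 0.693147 / 11.0 = 0.06301 h⁻¹
e^(−kτ) = e^(−0.06301 × 10.3) = 0.5226
Accumulation ratio R = 1 / (1 − e^(−kτ)) = 1 / (1 − 0.5226) = 2.095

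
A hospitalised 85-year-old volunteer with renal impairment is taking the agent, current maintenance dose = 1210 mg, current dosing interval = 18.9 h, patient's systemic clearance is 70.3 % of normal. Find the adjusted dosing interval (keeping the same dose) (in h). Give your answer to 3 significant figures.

26.9 h

To keep the same average steady-state level, dosing rate must scale with clearance.
CL ratio = 70.3 / 100 = 0.7030
New interval (same dose) = 18.9 / 0.7030 = 26.88 h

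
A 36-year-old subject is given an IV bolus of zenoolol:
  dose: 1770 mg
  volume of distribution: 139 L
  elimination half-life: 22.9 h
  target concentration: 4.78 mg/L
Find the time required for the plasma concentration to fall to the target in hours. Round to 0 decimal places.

C₀ = Dose / Vd = 1770 / 139 = 12.73 mg/L
k = ln2 / t½ = 0.693147 / 22.9 = 0.03027 h⁻¹
t = ln(C₀ / C) / k = ln(12.73 / 4.78) / 0.03027
  = ln(2.663) / 0.03027 = 0.9795 / 0.03027 = 32.36 h

32 h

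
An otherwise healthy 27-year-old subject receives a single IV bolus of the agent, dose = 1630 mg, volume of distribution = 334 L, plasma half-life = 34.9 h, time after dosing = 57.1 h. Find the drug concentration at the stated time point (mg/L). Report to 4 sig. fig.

1.570 mg/L

C₀ = Dose / Vd = 1630 / 334 = 4.880 mg/L
k = ln2 / t½ = 0.693147 / 34.9 = 0.01986 h⁻¹
C = C₀ · e^(−k·t) = 4.880 × e^(−0.01986 × 57.1)
  = 4.880 × 0.3217 = 1.570 mg/L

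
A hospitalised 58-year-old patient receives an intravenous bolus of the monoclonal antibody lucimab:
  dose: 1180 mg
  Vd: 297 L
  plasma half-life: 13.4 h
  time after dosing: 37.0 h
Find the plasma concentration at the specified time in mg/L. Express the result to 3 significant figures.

C₀ = Dose / Vd = 1180 / 297 = 3.973 mg/L
k = ln2 / t½ = 0.693147 / 13.4 = 0.05173 h⁻¹
C = C₀ · e^(−k·t) = 3.973 × e^(−0.05173 × 37.0)
  = 3.973 × 0.1475 = 0.5860 mg/L

0.586 mg/L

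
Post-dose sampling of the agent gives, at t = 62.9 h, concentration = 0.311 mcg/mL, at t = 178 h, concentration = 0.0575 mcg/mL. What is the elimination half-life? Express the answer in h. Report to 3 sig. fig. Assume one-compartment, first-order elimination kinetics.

47.3 h

k = ln(C₁/C₂) / (t₂ − t₁) = ln(0.311/0.0575) / (178 − 62.9)
  = 1.688 / 115.1 = 0.01467 h⁻¹
t½ = ln2 / k = 0.693147 / 0.01467 = 47.25 h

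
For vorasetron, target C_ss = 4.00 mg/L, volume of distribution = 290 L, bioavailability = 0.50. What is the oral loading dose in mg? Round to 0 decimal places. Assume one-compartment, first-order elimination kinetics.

2320 mg

LD = Css × Vd / F = 4.00 × 290 / 0.50 = 2320 mg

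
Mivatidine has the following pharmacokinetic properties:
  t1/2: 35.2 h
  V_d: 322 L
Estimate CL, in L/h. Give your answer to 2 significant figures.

6.3 L/h

k = ln2 / t½ = 0.693147 / 35.2 = 0.01969 h⁻¹
CL = k × Vd = 0.01969 × 322 = 6.340 L/h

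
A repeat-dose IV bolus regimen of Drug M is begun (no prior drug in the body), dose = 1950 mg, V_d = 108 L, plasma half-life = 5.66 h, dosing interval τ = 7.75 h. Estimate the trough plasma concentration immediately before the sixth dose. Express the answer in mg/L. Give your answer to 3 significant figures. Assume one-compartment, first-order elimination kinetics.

C₀ per dose = Dose / Vd = 1950 / 108 = 18.06 mg/L
k = ln2 / t½ = 0.693147 / 5.66 = 0.1225 h⁻¹
Fraction remaining after one interval: r = e^(−kτ) = e^(−0.1225 × 7.75) = 0.3870
Before dose 6, 5 doses have been given (aged 1τ, 2τ, 3τ, 4τ, 5τ).
C_trough = C₀ × (r + r² + … + r^5) = C₀ × r(1−r^5)/(1−r)
        = 18.06 × 0.3870 × (1 − 0.008681) / (1 − 0.3870) = 11.30 mg/L

11.3 mg/L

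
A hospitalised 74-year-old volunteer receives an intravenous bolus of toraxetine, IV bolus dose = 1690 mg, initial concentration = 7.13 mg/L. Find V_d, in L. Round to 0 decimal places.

237 L

Vd = Dose / C₀ = 1690 / 7.13 = 237.0 L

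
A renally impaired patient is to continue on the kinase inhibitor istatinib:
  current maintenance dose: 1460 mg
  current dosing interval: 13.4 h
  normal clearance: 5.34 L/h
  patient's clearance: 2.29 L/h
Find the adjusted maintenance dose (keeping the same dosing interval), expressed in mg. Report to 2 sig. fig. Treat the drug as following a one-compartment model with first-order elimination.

630 mg

To keep the same average steady-state level, dosing rate must scale with clearance.
CL ratio = 2.29 / 5.34 = 0.4288
New dose (same interval) = 1460 × 0.4288 = 626.0 mg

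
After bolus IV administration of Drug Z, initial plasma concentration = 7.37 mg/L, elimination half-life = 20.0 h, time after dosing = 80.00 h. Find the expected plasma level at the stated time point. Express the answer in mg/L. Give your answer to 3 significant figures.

0.461 mg/L

k = ln2 / t½ = 0.693147 / 20.0 = 0.03466 h⁻¹
t / t½ = 80.00 / 20.0 = 4 half-lives
C = C₀ × (1/2)^4 = 7.370 × 0.06250 = 0.4606 mg/L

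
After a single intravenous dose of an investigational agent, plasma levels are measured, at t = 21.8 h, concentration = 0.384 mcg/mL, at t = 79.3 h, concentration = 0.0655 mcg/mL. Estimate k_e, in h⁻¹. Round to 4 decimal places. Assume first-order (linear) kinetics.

k = ln(C₁/C₂) / (t₂ − t₁) = ln(0.384/0.0655) / (79.3 − 21.8)
  = 1.769 / 57.50 = 0.03077 h⁻¹

0.0308 h⁻¹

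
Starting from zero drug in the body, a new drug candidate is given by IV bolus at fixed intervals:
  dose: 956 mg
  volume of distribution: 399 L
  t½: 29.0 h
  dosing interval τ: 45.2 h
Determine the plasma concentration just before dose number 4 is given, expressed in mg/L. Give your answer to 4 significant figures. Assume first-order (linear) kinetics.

1.183 mg/L

C₀ per dose = Dose / Vd = 956 / 399 = 2.396 mg/L
k = ln2 / t½ = 0.693147 / 29.0 = 0.02390 h⁻¹
Fraction remaining after one interval: r = e^(−kτ) = e^(−0.02390 × 45.2) = 0.3395
Before dose 4, 3 doses have been given (aged 1τ, 2τ, 3τ).
C_trough = C₀ × (r + r² + … + r^3) = C₀ × r(1−r^3)/(1−r)
        = 2.396 × 0.3395 × (1 − 0.03913) / (1 − 0.3395) = 1.183 mg/L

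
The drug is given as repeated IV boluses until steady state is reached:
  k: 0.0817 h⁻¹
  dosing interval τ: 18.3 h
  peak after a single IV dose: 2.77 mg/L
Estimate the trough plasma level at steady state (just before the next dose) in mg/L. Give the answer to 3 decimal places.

e^(−kτ) = e^(−0.08170 × 18.3) = 0.2242
Accumulation ratio R = 1 / (1 − e^(−kτ)) = 1 / (1 − 0.2242) = 1.289
Steady-state trough = C₀ × R × e^(−kτ) = 2.77 × 1.289 × 0.2242 = 0.8005 mg/L

0.801 mg/L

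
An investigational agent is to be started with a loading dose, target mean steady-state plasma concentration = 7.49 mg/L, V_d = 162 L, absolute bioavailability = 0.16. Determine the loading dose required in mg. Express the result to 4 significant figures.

7584 mg

LD = Css × Vd / F = 7.49 × 162 / 0.16 = 7584 mg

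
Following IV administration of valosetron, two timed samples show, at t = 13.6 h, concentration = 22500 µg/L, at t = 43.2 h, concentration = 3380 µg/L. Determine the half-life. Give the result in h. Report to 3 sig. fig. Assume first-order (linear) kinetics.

k = ln(C₁/C₂) / (t₂ − t₁) = ln(22500/3380) / (43.2 − 13.6)
  = 1.896 / 29.60 = 0.06405 h⁻¹
t½ = ln2 / k = 0.693147 / 0.06405 = 10.82 h

10.8 h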